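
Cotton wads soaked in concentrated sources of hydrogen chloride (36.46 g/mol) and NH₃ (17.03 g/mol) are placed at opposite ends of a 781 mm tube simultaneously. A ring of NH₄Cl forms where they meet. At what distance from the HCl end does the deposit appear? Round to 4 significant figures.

Graham's law gives d_HCl/d_NH₃ = rate_HCl/rate_NH₃ = √(M_NH₃/M_HCl) = √(17.03/36.46) = 0.6834.
With d_HCl + d_NH₃ = 781 mm, d_NH₃ = 781/(1 + 0.6834) = 463.9 mm.
d_HCl = 781 − 463.9 = 317.1 mm.

317.1 mm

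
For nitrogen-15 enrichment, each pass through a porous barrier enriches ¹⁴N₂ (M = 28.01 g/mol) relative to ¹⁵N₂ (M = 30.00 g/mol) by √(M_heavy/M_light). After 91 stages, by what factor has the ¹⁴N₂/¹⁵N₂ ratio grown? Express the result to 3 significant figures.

Each stage multiplies the ratio by α = √(30.00/28.01), so after 91 stages the overall factor is α^91 = (30.00/28.01)^(91/2).
= 1.07105^(91/2) = 22.7.

22.7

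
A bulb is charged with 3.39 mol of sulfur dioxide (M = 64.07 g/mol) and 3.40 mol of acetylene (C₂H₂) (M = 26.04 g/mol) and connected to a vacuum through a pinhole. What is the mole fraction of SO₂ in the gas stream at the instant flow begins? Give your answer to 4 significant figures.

0.3886

Each component's effusion rate ∝ (its partial pressure)·(1/√M) ∝ n_i/√M_i.
Mole fraction of SO₂ in the effusate = (n_SO₂/√M_SO₂) / (n_SO₂/√M_SO₂ + n_C₂H₂/√M_C₂H₂)
= (3.39/√64.07) / (3.39/√64.07 + 3.40/√26.04) = 0.4235/(0.4235 + 0.6663) = 0.3886.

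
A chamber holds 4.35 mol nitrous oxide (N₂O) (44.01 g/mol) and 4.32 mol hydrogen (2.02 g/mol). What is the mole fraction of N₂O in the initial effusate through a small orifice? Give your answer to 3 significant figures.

0.177

Rate_i ∝ x_i/√M_i (Graham's law weighted by mole fraction), so the effusate composition follows n_i/√M_i.
So x_N₂O in the escaping gas = (n_N₂O/√M_N₂O) / Σ(n_i/√M_i)
= (4.35/√44.01) / (4.35/√44.01 + 4.32/√2.02) = 0.6557/(0.6557 + 3.040) = 0.177.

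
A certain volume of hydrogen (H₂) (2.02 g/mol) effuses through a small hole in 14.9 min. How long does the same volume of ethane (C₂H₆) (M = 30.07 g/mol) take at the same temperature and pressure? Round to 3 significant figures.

57.5 min

Since effusion rate ∝ 1/√M, t_C₂H₆/t_H₂ = √(M_C₂H₆/M_H₂) = √(30.07/2.02) = √14.89 = 3.858.
So the time for C₂H₆ is 14.9 × 3.858 = 57.5 min.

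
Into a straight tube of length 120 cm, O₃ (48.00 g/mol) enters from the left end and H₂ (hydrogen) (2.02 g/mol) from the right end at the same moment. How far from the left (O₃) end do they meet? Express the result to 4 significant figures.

The fronts meet when d_O₃ + d_H₂ = L with d_O₃/d_H₂ = √(M_H₂/M_O₃) (Graham's law). Here √(M_H₂/M_O₃) = √(2.02/48.00) = 0.2051.
With d_O₃ + d_H₂ = 120 cm, d_H₂ = 120/(1 + 0.2051) = 99.57 cm.
d_O₃ = 120 − 99.57 = 20.43 cm.

20.43 cm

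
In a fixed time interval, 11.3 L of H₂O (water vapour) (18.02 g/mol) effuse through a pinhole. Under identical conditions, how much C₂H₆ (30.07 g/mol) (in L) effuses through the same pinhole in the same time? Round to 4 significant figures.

8.748 L

Since effusion rate ∝ 1/√M, rate_C₂H₆/rate_H₂O = √(M_H₂O/M_C₂H₆) = √(18.02/30.07) = √0.5993 = 0.7741.
So the volume for C₂H₆ is 11.3 × 0.7741 = 8.748 L.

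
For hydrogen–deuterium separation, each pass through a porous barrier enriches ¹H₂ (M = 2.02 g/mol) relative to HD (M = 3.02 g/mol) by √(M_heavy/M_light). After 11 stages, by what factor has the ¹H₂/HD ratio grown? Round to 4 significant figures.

The single-stage factor is √(M_heavy/M_light), so 11 stages give [√(3.02/2.02)]^11 = (3.02/2.02)^(11/2).
= 1.49505^(11/2) = 9.133.

9.133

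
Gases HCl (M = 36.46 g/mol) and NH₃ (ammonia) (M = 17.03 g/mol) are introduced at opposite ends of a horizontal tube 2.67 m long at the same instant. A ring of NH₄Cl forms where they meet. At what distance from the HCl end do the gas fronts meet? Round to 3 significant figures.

The fronts meet when d_HCl + d_NH₃ = L with d_HCl/d_NH₃ = √(M_NH₃/M_HCl) (Graham's law). Here √(M_NH₃/M_HCl) = √(17.03/36.46) = 0.6834.
With d_HCl + d_NH₃ = 2.67 m, d_NH₃ = 2.67/(1 + 0.6834) = 1.586 m.
d_HCl = 2.67 − 1.586 = 1.08 m.

1.08 m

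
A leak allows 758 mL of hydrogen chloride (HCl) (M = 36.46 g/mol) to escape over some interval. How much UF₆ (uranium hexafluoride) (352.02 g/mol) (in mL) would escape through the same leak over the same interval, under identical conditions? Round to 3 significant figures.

From Graham's law, rate_UF₆/rate_HCl = √(M_HCl/M_UF₆) = √(36.46/352.02) = √0.1036 = 0.3218.
So the volume for UF₆ is 758 × 0.3218 = 244 mL.

244 mL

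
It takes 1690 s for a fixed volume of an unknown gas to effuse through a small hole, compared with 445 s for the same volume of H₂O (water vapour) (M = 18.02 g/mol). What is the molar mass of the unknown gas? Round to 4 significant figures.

Since effusion rate ∝ 1/√M, t_X/t_H₂O = √(M_X/M_H₂O).
1690/445 = 3.798 = √(M_X/18.02)
M_X = 18.02 × 3.798² = 18.02 × 14.42 = 259.9 g/mol

259.9 g/mol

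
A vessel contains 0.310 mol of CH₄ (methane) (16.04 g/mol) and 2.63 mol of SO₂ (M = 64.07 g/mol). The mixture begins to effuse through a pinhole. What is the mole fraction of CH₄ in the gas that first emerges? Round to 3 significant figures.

Each component's effusion rate ∝ (its partial pressure)·(1/√M) ∝ n_i/√M_i.
x_CH₄(eff) = (n_CH₄/√M_CH₄) / (n_CH₄/√M_CH₄ + n_SO₂/√M_SO₂)
= (0.310/√16.04) / (0.310/√16.04 + 2.63/√64.07) = 0.07740/(0.07740 + 0.3286) = 0.191.

0.191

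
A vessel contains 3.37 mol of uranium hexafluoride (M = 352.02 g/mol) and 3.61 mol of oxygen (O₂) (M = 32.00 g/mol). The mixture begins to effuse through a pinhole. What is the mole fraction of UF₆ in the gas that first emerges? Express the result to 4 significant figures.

0.2196

Each component's effusion rate ∝ (its partial pressure)·(1/√M) ∝ n_i/√M_i.
x_UF₆(eff) = (n_UF₆/√M_UF₆) / (n_UF₆/√M_UF₆ + n_O₂/√M_O₂)
= (3.37/√352.02) / (3.37/√352.02 + 3.61/√32.00) = 0.1796/(0.1796 + 0.6382) = 0.2196.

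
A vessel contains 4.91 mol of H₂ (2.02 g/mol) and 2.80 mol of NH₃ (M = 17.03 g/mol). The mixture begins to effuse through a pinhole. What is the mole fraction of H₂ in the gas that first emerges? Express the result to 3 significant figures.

The effusion rate of species i is ∝ p_i/√M_i ∝ n_i/√M_i.
Mole fraction of H₂ in the effusate = (n_H₂/√M_H₂) / (n_H₂/√M_H₂ + n_NH₃/√M_NH₃)
= (4.91/√2.02) / (4.91/√2.02 + 2.80/√17.03) = 3.455/(3.455 + 0.6785) = 0.836.

0.836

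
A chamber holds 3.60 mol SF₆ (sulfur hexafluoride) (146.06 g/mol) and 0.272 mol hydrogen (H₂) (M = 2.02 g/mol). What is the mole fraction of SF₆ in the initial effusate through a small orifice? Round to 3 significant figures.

0.609

The effusion rate of species i is ∝ p_i/√M_i ∝ n_i/√M_i.
So x_SF₆ in the escaping gas = (n_SF₆/√M_SF₆) / Σ(n_i/√M_i)
= (3.60/√146.06) / (3.60/√146.06 + 0.272/√2.02) = 0.2979/(0.2979 + 0.1914) = 0.609.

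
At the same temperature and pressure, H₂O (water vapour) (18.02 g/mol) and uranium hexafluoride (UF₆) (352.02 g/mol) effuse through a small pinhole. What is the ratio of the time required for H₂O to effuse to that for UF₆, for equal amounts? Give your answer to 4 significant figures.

Using Graham's law: t_H₂O/t_UF₆ = √(M_H₂O/M_UF₆) = √(18.02/352.02) = √0.05119 = 0.2263.

0.2263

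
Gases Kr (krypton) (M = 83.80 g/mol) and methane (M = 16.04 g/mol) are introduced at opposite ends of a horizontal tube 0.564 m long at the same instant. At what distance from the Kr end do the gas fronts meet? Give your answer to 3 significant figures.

0.172 m

In equal time, each gas travels a distance ∝ its rate ∝ 1/√M, so d_Kr/d_CH₄ = √(M_CH₄/M_Kr) = √(16.04/83.80) = 0.4375.
With d_Kr + d_CH₄ = 0.564 m, d_CH₄ = 0.564/(1 + 0.4375) = 0.3923 m.
d_Kr = 0.564 − 0.3923 = 0.172 m.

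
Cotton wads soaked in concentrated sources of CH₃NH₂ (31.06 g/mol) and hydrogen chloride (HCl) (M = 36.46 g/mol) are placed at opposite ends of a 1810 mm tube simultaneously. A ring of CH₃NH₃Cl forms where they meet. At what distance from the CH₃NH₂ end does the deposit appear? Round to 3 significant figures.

941 mm

In equal time, each gas travels a distance ∝ its rate ∝ 1/√M, so d_CH₃NH₂/d_HCl = √(M_HCl/M_CH₃NH₂) = √(36.46/31.06) = 1.083.
With d_CH₃NH₂ + d_HCl = 1810 mm, d_HCl = 1810/(1 + 1.083) = 868.8 mm.
d_CH₃NH₂ = 1810 − 868.8 = 941 mm.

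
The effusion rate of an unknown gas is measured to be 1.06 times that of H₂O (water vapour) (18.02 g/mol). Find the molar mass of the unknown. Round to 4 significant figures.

Since effusion rate ∝ 1/√M, rate_X/rate_H₂O = √(M_H₂O/M_X).
1.06 = √(18.02/M_X)
M_X = 18.02 / 1.06² = 18.02 / 1.124 = 16.04 g/mol

16.04 g/mol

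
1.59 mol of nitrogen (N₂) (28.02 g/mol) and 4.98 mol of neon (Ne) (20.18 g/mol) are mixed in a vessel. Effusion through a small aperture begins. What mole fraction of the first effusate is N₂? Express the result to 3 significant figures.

0.213

Rate_i ∝ x_i/√M_i (Graham's law weighted by mole fraction), so the effusate composition follows n_i/√M_i.
So x_N₂ in the escaping gas = (n_N₂/√M_N₂) / Σ(n_i/√M_i)
= (1.59/√28.02) / (1.59/√28.02 + 4.98/√20.18) = 0.3004/(0.3004 + 1.109) = 0.213.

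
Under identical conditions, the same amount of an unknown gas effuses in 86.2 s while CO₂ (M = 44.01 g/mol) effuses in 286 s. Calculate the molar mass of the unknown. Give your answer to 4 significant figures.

Using Graham's law: t_X/t_CO₂ = √(M_X/M_CO₂).
86.2/286 = 0.3014 = √(M_X/44.01)
M_X = 44.01 × 0.3014² = 44.01 × 0.09084 = 3.998 g/mol

3.998 g/mol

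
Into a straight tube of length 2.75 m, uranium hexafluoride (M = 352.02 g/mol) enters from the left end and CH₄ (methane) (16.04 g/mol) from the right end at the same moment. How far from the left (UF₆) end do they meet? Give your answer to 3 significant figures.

Graham's law gives d_UF₆/d_CH₄ = rate_UF₆/rate_CH₄ = √(M_CH₄/M_UF₆) = √(16.04/352.02) = 0.2135.
With d_UF₆ + d_CH₄ = 2.75 m, d_CH₄ = 2.75/(1 + 0.2135) = 2.266 m.
d_UF₆ = 2.75 − 2.266 = 0.484 m.

0.484 m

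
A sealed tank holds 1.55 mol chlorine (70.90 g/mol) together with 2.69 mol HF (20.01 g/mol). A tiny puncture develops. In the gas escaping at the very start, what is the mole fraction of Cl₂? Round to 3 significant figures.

Effusion rate of each component ∝ n_i/√M_i (partial pressure × 1/√M).
So x_Cl₂ in the escaping gas = (n_Cl₂/√M_Cl₂) / Σ(n_i/√M_i)
= (1.55/√70.90) / (1.55/√70.90 + 2.69/√20.01) = 0.1841/(0.1841 + 0.6014) = 0.234.

0.234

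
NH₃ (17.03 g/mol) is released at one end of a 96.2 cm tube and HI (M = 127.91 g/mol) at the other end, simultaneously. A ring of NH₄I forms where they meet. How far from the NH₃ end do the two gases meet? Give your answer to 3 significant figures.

Distances travelled in equal time are proportional to diffusion rates, so d_NH₃/d_HI = √(M_HI/M_NH₃) = √(127.91/17.03) = 2.741.
With d_NH₃ + d_HI = 96.2 cm, d_HI = 96.2/(1 + 2.741) = 25.72 cm.
d_NH₃ = 96.2 − 25.72 = 70.5 cm.

70.5 cm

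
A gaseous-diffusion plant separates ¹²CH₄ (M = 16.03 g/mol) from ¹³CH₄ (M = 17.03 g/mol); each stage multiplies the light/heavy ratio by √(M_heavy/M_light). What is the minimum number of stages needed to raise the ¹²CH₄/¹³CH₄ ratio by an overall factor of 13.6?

87

Single-stage factor α = √(17.03/16.03), so ln α = ½ ln(1.06238) = 0.03026.
Need α^N ≥ 13.6 ⇒ N ≥ ln(13.6) / ln α = 2.610 / 0.03026 = 86.26.
So at least 87 stages are needed.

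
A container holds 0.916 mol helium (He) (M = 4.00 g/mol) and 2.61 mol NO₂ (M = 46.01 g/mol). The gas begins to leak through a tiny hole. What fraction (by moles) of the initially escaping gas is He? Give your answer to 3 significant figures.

0.543

Effusion rate of each component ∝ n_i/√M_i (partial pressure × 1/√M).
x_He(eff) = (n_He/√M_He) / (n_He/√M_He + n_NO₂/√M_NO₂)
= (0.916/√4.00) / (0.916/√4.00 + 2.61/√46.01) = 0.4580/(0.4580 + 0.3848) = 0.543.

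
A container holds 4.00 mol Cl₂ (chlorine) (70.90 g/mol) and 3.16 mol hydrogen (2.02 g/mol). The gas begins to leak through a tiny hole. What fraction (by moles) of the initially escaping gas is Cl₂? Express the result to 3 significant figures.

Effusion rate of each component ∝ n_i/√M_i (partial pressure × 1/√M).
So x_Cl₂ in the escaping gas = (n_Cl₂/√M_Cl₂) / Σ(n_i/√M_i)
= (4.00/√70.90) / (4.00/√70.90 + 3.16/√2.02) = 0.4750/(0.4750 + 2.223) = 0.176.

0.176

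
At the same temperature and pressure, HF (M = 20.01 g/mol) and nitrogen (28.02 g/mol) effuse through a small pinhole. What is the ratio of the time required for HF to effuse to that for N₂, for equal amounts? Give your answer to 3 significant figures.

Since effusion rate ∝ 1/√M, t_HF/t_N₂ = √(M_HF/M_N₂) = √(20.01/28.02) = √0.7141 = 0.845.

0.845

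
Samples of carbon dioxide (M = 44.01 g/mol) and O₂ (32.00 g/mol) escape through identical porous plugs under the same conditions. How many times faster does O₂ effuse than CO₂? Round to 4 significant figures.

1.173

By Graham's law, rate_O₂/rate_CO₂ = √(M_CO₂/M_O₂) = √(44.01/32.00) = √1.375 = 1.173.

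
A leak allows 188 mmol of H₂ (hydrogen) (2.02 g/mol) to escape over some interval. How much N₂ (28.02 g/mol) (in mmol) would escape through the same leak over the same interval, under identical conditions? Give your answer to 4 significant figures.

50.48 mmol

Since effusion rate ∝ 1/√M, rate_N₂/rate_H₂ = √(M_H₂/M_N₂) = √(2.02/28.02) = √0.07209 = 0.2685.
So the amount for N₂ is 188 × 0.2685 = 50.48 mmol.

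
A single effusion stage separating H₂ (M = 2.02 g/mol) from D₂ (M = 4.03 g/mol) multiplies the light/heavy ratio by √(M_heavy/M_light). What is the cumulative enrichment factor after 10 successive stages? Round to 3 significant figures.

The single-stage factor is √(M_heavy/M_light), so 10 stages give [√(4.03/2.02)]^10 = (4.03/2.02)^(10/2).
= 1.99505^5 = 31.6.

31.6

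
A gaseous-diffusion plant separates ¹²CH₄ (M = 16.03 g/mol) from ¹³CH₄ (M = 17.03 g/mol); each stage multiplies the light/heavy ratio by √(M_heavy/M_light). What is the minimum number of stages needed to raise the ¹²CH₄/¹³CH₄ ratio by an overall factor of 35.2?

118

With α = √(17.03/16.03) per stage, ln α = ½ ln(1.06238) = 0.03026.
Need α^N ≥ 35.2 ⇒ N ≥ ln(35.2) / ln α = 3.561 / 0.03026 = 117.69.
Minimum whole number of stages: N = 118.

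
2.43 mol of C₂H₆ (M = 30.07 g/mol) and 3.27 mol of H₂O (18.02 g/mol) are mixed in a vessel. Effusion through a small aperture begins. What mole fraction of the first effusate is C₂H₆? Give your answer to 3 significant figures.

Effusion rate of each component ∝ n_i/√M_i (partial pressure × 1/√M).
So x_C₂H₆ in the escaping gas = (n_C₂H₆/√M_C₂H₆) / Σ(n_i/√M_i)
= (2.43/√30.07) / (2.43/√30.07 + 3.27/√18.02) = 0.4431/(0.4431 + 0.7703) = 0.365.

0.365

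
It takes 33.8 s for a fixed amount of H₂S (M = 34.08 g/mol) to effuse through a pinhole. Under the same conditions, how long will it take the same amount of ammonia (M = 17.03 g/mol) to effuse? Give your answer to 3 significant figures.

Using Graham's law: t_NH₃/t_H₂S = √(M_NH₃/M_H₂S) = √(17.03/34.08) = √0.4997 = 0.7069.
So the time for NH₃ is 33.8 × 0.7069 = 23.9 s.

23.9 s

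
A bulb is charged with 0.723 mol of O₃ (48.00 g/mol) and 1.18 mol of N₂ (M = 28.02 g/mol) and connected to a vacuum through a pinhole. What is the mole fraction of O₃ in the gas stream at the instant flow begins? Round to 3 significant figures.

Each component's effusion rate ∝ (its partial pressure)·(1/√M) ∝ n_i/√M_i.
x_O₃(eff) = (n_O₃/√M_O₃) / (n_O₃/√M_O₃ + n_N₂/√M_N₂)
= (0.723/√48.00) / (0.723/√48.00 + 1.18/√28.02) = 0.1044/(0.1044 + 0.2229) = 0.319.

0.319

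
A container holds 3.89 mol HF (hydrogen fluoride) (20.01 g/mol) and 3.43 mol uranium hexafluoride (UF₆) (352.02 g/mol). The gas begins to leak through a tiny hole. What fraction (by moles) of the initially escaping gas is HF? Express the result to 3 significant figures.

Effusion rate of each component ∝ n_i/√M_i (partial pressure × 1/√M).
x_HF(eff) = (n_HF/√M_HF) / (n_HF/√M_HF + n_UF₆/√M_UF₆)
= (3.89/√20.01) / (3.89/√20.01 + 3.43/√352.02) = 0.8696/(0.8696 + 0.1828) = 0.826.

0.826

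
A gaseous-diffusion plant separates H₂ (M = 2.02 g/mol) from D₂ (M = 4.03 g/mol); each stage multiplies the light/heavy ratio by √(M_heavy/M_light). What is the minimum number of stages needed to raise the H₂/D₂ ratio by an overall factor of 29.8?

10

Per stage α = (4.03/2.02)^(1/2) = 1.99505^0.5, giving ln α = 0.3453.
Need α^N ≥ 29.8 ⇒ N ≥ ln(29.8) / ln α = 3.395 / 0.3453 = 9.83.
Rounding up, N = 10 stages.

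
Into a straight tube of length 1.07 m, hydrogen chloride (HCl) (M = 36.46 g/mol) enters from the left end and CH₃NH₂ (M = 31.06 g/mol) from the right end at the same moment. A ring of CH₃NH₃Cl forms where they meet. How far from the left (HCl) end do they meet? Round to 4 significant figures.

0.5136 m

In equal time, each gas travels a distance ∝ its rate ∝ 1/√M, so d_HCl/d_CH₃NH₂ = √(M_CH₃NH₂/M_HCl) = √(31.06/36.46) = 0.9230.
With d_HCl + d_CH₃NH₂ = 1.07 m, d_CH₃NH₂ = 1.07/(1 + 0.9230) = 0.5564 m.
d_HCl = 1.07 − 0.5564 = 0.5136 m.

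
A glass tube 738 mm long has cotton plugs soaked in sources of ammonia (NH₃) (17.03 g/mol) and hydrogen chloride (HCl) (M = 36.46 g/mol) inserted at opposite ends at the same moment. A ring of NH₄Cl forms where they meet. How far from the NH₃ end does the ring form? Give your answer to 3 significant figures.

438 mm

Graham's law gives d_NH₃/d_HCl = rate_NH₃/rate_HCl = √(M_HCl/M_NH₃) = √(36.46/17.03) = 1.463.
With d_NH₃ + d_HCl = 738 mm, d_HCl = 738/(1 + 1.463) = 299.6 mm.
d_NH₃ = 738 − 299.6 = 438 mm.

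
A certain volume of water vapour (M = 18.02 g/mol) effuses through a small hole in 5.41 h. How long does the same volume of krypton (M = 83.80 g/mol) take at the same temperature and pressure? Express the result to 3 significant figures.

11.7 h

Graham's law gives t_Kr/t_H₂O = √(M_Kr/M_H₂O) = √(83.80/18.02) = √4.650 = 2.156.
So the time for Kr is 5.41 × 2.156 = 11.7 h.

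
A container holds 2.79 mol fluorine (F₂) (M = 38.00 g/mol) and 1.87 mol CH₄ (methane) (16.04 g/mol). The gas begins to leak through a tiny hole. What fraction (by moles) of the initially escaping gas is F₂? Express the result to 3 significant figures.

Rate_i ∝ x_i/√M_i (Graham's law weighted by mole fraction), so the effusate composition follows n_i/√M_i.
Mole fraction of F₂ in the effusate = (n_F₂/√M_F₂) / (n_F₂/√M_F₂ + n_CH₄/√M_CH₄)
= (2.79/√38.00) / (2.79/√38.00 + 1.87/√16.04) = 0.4526/(0.4526 + 0.4669) = 0.492.

0.492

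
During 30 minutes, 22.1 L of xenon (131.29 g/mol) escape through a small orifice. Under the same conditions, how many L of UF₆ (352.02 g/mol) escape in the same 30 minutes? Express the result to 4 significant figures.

13.50 L

By Graham's law, rate_UF₆/rate_Xe = √(M_Xe/M_UF₆) = √(131.29/352.02) = √0.3730 = 0.6107.
So the volume for UF₆ is 22.1 × 0.6107 = 13.50 L.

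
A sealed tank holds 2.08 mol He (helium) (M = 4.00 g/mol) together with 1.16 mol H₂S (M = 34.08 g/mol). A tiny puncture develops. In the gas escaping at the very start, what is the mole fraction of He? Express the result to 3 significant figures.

0.840

Rate_i ∝ x_i/√M_i (Graham's law weighted by mole fraction), so the effusate composition follows n_i/√M_i.
So x_He in the escaping gas = (n_He/√M_He) / Σ(n_i/√M_i)
= (2.08/√4.00) / (2.08/√4.00 + 1.16/√34.08) = 1.040/(1.040 + 0.1987) = 0.840.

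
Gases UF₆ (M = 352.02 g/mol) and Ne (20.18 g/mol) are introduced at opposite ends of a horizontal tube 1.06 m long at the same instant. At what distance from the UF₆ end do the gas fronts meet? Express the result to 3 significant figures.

In equal time, each gas travels a distance ∝ its rate ∝ 1/√M, so d_UF₆/d_Ne = √(M_Ne/M_UF₆) = √(20.18/352.02) = 0.2394.
With d_UF₆ + d_Ne = 1.06 m, d_Ne = 1.06/(1 + 0.2394) = 0.8552 m.
d_UF₆ = 1.06 − 0.8552 = 0.205 m.

0.205 m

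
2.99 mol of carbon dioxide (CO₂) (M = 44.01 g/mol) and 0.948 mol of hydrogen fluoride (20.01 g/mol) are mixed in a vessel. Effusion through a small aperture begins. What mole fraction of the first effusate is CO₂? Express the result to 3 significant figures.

Each component's effusion rate ∝ (its partial pressure)·(1/√M) ∝ n_i/√M_i.
x_CO₂(eff) = (n_CO₂/√M_CO₂) / (n_CO₂/√M_CO₂ + n_HF/√M_HF)
= (2.99/√44.01) / (2.99/√44.01 + 0.948/√20.01) = 0.4507/(0.4507 + 0.2119) = 0.680.

0.680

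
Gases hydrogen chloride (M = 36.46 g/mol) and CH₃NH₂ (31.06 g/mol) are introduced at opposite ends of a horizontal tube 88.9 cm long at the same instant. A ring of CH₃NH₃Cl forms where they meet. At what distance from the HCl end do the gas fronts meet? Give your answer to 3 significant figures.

42.7 cm

In equal time, each gas travels a distance ∝ its rate ∝ 1/√M, so d_HCl/d_CH₃NH₂ = √(M_CH₃NH₂/M_HCl) = √(31.06/36.46) = 0.9230.
With d_HCl + d_CH₃NH₂ = 88.9 cm, d_CH₃NH₂ = 88.9/(1 + 0.9230) = 46.23 cm.
d_HCl = 88.9 − 46.23 = 42.7 cm.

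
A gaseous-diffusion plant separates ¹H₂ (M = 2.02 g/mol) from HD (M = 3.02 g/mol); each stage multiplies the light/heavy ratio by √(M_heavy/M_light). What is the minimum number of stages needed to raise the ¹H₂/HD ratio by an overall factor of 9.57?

12

Per stage α = (3.02/2.02)^(1/2) = 1.49505^0.5, giving ln α = 0.2011.
Need α^N ≥ 9.57 ⇒ N ≥ ln(9.57) / ln α = 2.259 / 0.2011 = 11.23.
Rounding up, N = 12 stages.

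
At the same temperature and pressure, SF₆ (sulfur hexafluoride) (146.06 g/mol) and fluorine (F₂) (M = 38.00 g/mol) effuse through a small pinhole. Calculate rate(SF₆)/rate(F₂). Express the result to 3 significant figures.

Using Graham's law: rate_SF₆/rate_F₂ = √(M_F₂/M_SF₆) = √(38.00/146.06) = √0.2602 = 0.510.

0.510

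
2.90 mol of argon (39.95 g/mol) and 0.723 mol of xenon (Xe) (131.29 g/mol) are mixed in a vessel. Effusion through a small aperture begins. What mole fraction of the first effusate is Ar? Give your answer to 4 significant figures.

Effusion rate of each component ∝ n_i/√M_i (partial pressure × 1/√M).
x_Ar(eff) = (n_Ar/√M_Ar) / (n_Ar/√M_Ar + n_Xe/√M_Xe)
= (2.90/√39.95) / (2.90/√39.95 + 0.723/√131.29) = 0.4588/(0.4588 + 0.06310) = 0.8791.

0.8791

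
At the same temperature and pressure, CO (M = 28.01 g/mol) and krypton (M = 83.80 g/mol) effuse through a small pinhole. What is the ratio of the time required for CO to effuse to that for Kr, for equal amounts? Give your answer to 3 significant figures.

Since effusion rate ∝ 1/√M, t_CO/t_Kr = √(M_CO/M_Kr) = √(28.01/83.80) = √0.3342 = 0.578.

0.578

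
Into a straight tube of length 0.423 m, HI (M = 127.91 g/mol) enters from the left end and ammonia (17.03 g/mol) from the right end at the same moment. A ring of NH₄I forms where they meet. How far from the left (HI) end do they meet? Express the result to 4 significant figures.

Graham's law gives d_HI/d_NH₃ = rate_HI/rate_NH₃ = √(M_NH₃/M_HI) = √(17.03/127.91) = 0.3649.
With d_HI + d_NH₃ = 0.423 m, d_NH₃ = 0.423/(1 + 0.3649) = 0.3099 m.
d_HI = 0.423 − 0.3099 = 0.1131 m.

0.1131 m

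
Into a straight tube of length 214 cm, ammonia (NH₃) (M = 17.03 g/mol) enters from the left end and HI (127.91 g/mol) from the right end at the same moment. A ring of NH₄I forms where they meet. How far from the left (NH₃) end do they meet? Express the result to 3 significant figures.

The fronts meet when d_NH₃ + d_HI = L with d_NH₃/d_HI = √(M_HI/M_NH₃) (Graham's law). Here √(M_HI/M_NH₃) = √(127.91/17.03) = 2.741.
With d_NH₃ + d_HI = 214 cm, d_HI = 214/(1 + 2.741) = 57.21 cm.
d_NH₃ = 214 − 57.21 = 157 cm.

157 cm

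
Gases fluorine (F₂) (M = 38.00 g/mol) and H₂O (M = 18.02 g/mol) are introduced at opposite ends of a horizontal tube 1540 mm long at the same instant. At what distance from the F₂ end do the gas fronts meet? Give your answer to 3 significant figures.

628 mm

In equal time, each gas travels a distance ∝ its rate ∝ 1/√M, so d_F₂/d_H₂O = √(M_H₂O/M_F₂) = √(18.02/38.00) = 0.6886.
With d_F₂ + d_H₂O = 1540 mm, d_H₂O = 1540/(1 + 0.6886) = 912.0 mm.
d_F₂ = 1540 − 912.0 = 628 mm.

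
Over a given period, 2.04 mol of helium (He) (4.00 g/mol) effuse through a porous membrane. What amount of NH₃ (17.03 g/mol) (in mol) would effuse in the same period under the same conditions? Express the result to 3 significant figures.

0.989 mol

By Graham's law, rate_NH₃/rate_He = √(M_He/M_NH₃) = √(4.00/17.03) = √0.2349 = 0.4846.
So the amount for NH₃ is 2.04 × 0.4846 = 0.989 mol.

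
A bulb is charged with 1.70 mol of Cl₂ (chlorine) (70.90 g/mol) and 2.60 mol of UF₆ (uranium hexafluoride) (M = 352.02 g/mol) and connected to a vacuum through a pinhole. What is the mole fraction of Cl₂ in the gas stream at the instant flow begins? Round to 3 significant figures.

0.593

Each component's effusion rate ∝ (its partial pressure)·(1/√M) ∝ n_i/√M_i.
Mole fraction of Cl₂ in the effusate = (n_Cl₂/√M_Cl₂) / (n_Cl₂/√M_Cl₂ + n_UF₆/√M_UF₆)
= (1.70/√70.90) / (1.70/√70.90 + 2.60/√352.02) = 0.2019/(0.2019 + 0.1386) = 0.593.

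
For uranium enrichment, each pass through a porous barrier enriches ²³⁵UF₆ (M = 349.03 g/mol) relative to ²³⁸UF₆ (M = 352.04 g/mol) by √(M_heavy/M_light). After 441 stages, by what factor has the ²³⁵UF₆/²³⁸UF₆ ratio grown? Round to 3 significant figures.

After 441 stages the ratio has grown by (√(352.04/349.03))^441 = (352.04/349.03)^(441/2).
= 1.00862^(441/2) = 6.64.

6.64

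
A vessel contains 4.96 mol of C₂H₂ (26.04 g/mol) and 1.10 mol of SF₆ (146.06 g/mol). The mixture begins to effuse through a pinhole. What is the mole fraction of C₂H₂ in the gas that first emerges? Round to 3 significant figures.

Rate_i ∝ x_i/√M_i (Graham's law weighted by mole fraction), so the effusate composition follows n_i/√M_i.
x_C₂H₂(eff) = (n_C₂H₂/√M_C₂H₂) / (n_C₂H₂/√M_C₂H₂ + n_SF₆/√M_SF₆)
= (4.96/√26.04) / (4.96/√26.04 + 1.10/√146.06) = 0.9720/(0.9720 + 0.09102) = 0.914.

0.914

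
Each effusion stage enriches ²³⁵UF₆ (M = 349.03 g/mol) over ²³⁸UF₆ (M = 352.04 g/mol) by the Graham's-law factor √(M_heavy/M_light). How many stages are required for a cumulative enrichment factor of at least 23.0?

Per stage α = (352.04/349.03)^(1/2) = 1.00862^0.5, giving ln α = 0.004293.
Need α^N ≥ 23.0 ⇒ N ≥ ln(23.0) / ln α = 3.135 / 0.004293 = 730.29.
Rounding up, N = 731 stages.

731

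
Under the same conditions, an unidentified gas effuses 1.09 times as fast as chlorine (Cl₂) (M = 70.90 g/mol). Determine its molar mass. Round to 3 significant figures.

Using Graham's law: rate_X/rate_Cl₂ = √(M_Cl₂/M_X).
1.09 = √(70.90/M_X)
M_X = 70.90 / 1.09² = 70.90 / 1.188 = 59.7 g/mol

59.7 g/mol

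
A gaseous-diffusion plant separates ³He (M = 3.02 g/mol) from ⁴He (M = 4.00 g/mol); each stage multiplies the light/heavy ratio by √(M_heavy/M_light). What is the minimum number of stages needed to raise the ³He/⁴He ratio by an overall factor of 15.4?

Per stage α = (4.00/3.02)^(1/2) = 1.32450^0.5, giving ln α = 0.1405.
Need α^N ≥ 15.4 ⇒ N ≥ ln(15.4) / ln α = 2.734 / 0.1405 = 19.46.
Rounding up, N = 20 stages.

20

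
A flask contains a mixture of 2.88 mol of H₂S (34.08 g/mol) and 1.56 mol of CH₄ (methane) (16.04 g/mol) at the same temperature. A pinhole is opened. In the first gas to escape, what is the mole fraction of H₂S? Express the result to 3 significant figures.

0.559

Rate_i ∝ x_i/√M_i (Graham's law weighted by mole fraction), so the effusate composition follows n_i/√M_i.
So x_H₂S in the escaping gas = (n_H₂S/√M_H₂S) / Σ(n_i/√M_i)
= (2.88/√34.08) / (2.88/√34.08 + 1.56/√16.04) = 0.4933/(0.4933 + 0.3895) = 0.559.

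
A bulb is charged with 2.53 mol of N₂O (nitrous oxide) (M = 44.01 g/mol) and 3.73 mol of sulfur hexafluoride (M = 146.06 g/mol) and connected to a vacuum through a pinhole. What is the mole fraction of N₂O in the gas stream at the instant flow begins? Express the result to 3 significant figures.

The effusion rate of species i is ∝ p_i/√M_i ∝ n_i/√M_i.
x_N₂O(eff) = (n_N₂O/√M_N₂O) / (n_N₂O/√M_N₂O + n_SF₆/√M_SF₆)
= (2.53/√44.01) / (2.53/√44.01 + 3.73/√146.06) = 0.3814/(0.3814 + 0.3086) = 0.553.

0.553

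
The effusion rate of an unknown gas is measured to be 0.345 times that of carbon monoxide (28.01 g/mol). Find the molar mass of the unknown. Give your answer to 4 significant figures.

Graham's law gives rate_X/rate_CO = √(M_CO/M_X).
0.345 = √(28.01/M_X)
M_X = 28.01 / 0.345² = 28.01 / 0.1190 = 235.3 g/mol

235.3 g/mol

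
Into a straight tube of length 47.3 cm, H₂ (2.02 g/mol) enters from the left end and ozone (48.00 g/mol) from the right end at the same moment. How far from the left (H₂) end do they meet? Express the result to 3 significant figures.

39.2 cm

In equal time, each gas travels a distance ∝ its rate ∝ 1/√M, so d_H₂/d_O₃ = √(M_O₃/M_H₂) = √(48.00/2.02) = 4.875.
With d_H₂ + d_O₃ = 47.3 cm, d_O₃ = 47.3/(1 + 4.875) = 8.052 cm.
d_H₂ = 47.3 − 8.052 = 39.2 cm.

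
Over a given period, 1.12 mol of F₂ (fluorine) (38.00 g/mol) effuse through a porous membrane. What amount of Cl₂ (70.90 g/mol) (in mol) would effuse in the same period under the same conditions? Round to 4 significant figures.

Graham's law gives rate_Cl₂/rate_F₂ = √(M_F₂/M_Cl₂) = √(38.00/70.90) = √0.5360 = 0.7321.
So the amount for Cl₂ is 1.12 × 0.7321 = 0.8199 mol.

0.8199 mol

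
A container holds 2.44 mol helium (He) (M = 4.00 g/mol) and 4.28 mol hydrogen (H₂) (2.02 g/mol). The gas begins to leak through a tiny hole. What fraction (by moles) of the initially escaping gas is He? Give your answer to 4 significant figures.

0.2883

The effusion rate of species i is ∝ p_i/√M_i ∝ n_i/√M_i.
So x_He in the escaping gas = (n_He/√M_He) / Σ(n_i/√M_i)
= (2.44/√4.00) / (2.44/√4.00 + 4.28/√2.02) = 1.220/(1.220 + 3.011) = 0.2883.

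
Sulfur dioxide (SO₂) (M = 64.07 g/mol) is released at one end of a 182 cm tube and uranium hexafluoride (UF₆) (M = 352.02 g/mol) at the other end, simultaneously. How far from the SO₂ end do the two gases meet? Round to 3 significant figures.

The fronts meet when d_SO₂ + d_UF₆ = L with d_SO₂/d_UF₆ = √(M_UF₆/M_SO₂) (Graham's law). Here √(M_UF₆/M_SO₂) = √(352.02/64.07) = 2.344.
With d_SO₂ + d_UF₆ = 182 cm, d_UF₆ = 182/(1 + 2.344) = 54.43 cm.
d_SO₂ = 182 − 54.43 = 128 cm.

128 cm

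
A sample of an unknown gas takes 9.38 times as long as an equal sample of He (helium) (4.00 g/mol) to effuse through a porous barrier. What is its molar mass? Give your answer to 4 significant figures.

Graham's law gives t_X/t_He = √(M_X/M_He).
9.38 = √(M_X/4.00)
M_X = 4.00 × 9.38² = 4.00 × 87.98 = 351.9 g/mol

351.9 g/mol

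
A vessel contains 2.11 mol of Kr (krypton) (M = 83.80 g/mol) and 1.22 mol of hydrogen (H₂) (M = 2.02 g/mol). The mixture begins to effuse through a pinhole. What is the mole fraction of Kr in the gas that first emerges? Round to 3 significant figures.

0.212

Rate_i ∝ x_i/√M_i (Graham's law weighted by mole fraction), so the effusate composition follows n_i/√M_i.
x_Kr(eff) = (n_Kr/√M_Kr) / (n_Kr/√M_Kr + n_H₂/√M_H₂)
= (2.11/√83.80) / (2.11/√83.80 + 1.22/√2.02) = 0.2305/(0.2305 + 0.8584) = 0.212.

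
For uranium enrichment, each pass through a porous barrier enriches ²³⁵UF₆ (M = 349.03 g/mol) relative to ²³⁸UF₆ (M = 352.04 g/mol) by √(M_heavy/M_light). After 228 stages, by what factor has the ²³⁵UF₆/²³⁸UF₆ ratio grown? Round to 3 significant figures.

After 228 stages the ratio has grown by (√(352.04/349.03))^228 = (352.04/349.03)^(228/2).
= 1.00862^114 = 2.66.

2.66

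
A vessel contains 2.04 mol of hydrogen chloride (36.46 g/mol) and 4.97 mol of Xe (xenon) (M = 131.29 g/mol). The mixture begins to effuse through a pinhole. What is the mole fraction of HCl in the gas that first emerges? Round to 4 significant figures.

Rate_i ∝ x_i/√M_i (Graham's law weighted by mole fraction), so the effusate composition follows n_i/√M_i.
Mole fraction of HCl in the effusate = (n_HCl/√M_HCl) / (n_HCl/√M_HCl + n_Xe/√M_Xe)
= (2.04/√36.46) / (2.04/√36.46 + 4.97/√131.29) = 0.3378/(0.3378 + 0.4338) = 0.4379.

0.4379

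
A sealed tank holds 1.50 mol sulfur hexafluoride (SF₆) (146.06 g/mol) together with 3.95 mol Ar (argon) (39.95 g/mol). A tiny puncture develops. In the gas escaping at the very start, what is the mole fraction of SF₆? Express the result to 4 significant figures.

0.1657

Effusion rate of each component ∝ n_i/√M_i (partial pressure × 1/√M).
x_SF₆(eff) = (n_SF₆/√M_SF₆) / (n_SF₆/√M_SF₆ + n_Ar/√M_Ar)
= (1.50/√146.06) / (1.50/√146.06 + 3.95/√39.95) = 0.1241/(0.1241 + 0.6249) = 0.1657.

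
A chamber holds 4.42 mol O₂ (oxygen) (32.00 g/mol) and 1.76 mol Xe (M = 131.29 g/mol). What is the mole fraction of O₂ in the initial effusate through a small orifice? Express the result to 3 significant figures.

0.836

Effusion rate of each component ∝ n_i/√M_i (partial pressure × 1/√M).
x_O₂(eff) = (n_O₂/√M_O₂) / (n_O₂/√M_O₂ + n_Xe/√M_Xe)
= (4.42/√32.00) / (4.42/√32.00 + 1.76/√131.29) = 0.7814/(0.7814 + 0.1536) = 0.836.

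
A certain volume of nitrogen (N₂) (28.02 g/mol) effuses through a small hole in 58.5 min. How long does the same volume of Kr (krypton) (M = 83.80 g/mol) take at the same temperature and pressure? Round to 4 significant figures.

101.2 min

By Graham's law, t_Kr/t_N₂ = √(M_Kr/M_N₂) = √(83.80/28.02) = √2.991 = 1.729.
So the time for Kr is 58.5 × 1.729 = 101.2 min.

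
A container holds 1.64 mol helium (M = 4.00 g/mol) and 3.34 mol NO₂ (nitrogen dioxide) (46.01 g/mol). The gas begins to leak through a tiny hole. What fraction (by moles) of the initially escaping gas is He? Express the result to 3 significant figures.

0.625

The effusion rate of species i is ∝ p_i/√M_i ∝ n_i/√M_i.
x_He(eff) = (n_He/√M_He) / (n_He/√M_He + n_NO₂/√M_NO₂)
= (1.64/√4.00) / (1.64/√4.00 + 3.34/√46.01) = 0.8200/(0.8200 + 0.4924) = 0.625.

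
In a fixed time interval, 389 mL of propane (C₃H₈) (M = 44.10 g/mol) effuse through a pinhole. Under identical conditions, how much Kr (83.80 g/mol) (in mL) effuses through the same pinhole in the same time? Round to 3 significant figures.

Using Graham's law: rate_Kr/rate_C₃H₈ = √(M_C₃H₈/M_Kr) = √(44.10/83.80) = √0.5263 = 0.7254.
So the volume for Kr is 389 × 0.7254 = 282 mL.

282 mL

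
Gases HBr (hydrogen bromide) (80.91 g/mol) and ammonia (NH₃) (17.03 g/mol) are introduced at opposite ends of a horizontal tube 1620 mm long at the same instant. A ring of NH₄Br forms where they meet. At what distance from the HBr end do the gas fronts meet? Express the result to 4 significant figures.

509.5 mm

Graham's law gives d_HBr/d_NH₃ = rate_HBr/rate_NH₃ = √(M_NH₃/M_HBr) = √(17.03/80.91) = 0.4588.
With d_HBr + d_NH₃ = 1620 mm, d_NH₃ = 1620/(1 + 0.4588) = 1111 mm.
d_HBr = 1620 − 1111 = 509.5 mm.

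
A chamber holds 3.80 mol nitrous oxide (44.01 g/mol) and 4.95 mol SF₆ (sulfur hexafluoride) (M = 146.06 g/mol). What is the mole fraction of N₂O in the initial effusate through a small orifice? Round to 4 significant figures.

0.5831

The effusion rate of species i is ∝ p_i/√M_i ∝ n_i/√M_i.
So x_N₂O in the escaping gas = (n_N₂O/√M_N₂O) / Σ(n_i/√M_i)
= (3.80/√44.01) / (3.80/√44.01 + 4.95/√146.06) = 0.5728/(0.5728 + 0.4096) = 0.5831.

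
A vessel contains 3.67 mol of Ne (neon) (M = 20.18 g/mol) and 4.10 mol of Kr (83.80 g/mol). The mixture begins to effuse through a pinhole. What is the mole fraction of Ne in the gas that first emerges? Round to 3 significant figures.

The effusion rate of species i is ∝ p_i/√M_i ∝ n_i/√M_i.
Mole fraction of Ne in the effusate = (n_Ne/√M_Ne) / (n_Ne/√M_Ne + n_Kr/√M_Kr)
= (3.67/√20.18) / (3.67/√20.18 + 4.10/√83.80) = 0.8170/(0.8170 + 0.4479) = 0.646.

0.646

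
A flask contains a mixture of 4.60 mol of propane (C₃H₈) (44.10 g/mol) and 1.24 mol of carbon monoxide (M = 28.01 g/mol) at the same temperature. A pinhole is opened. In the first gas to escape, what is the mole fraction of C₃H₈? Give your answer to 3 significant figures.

0.747

Each component's effusion rate ∝ (its partial pressure)·(1/√M) ∝ n_i/√M_i.
Mole fraction of C₃H₈ in the effusate = (n_C₃H₈/√M_C₃H₈) / (n_C₃H₈/√M_C₃H₈ + n_CO/√M_CO)
= (4.60/√44.10) / (4.60/√44.10 + 1.24/√28.01) = 0.6927/(0.6927 + 0.2343) = 0.747.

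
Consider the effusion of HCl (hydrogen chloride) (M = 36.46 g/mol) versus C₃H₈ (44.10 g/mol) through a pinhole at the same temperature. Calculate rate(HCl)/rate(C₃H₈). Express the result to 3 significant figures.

Graham's law gives rate_HCl/rate_C₃H₈ = √(M_C₃H₈/M_HCl) = √(44.10/36.46) = √1.210 = 1.10.

1.10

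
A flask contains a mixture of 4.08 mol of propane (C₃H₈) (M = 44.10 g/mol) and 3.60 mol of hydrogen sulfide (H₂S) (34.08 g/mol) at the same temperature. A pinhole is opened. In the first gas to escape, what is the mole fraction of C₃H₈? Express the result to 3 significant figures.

0.499

The effusion rate of species i is ∝ p_i/√M_i ∝ n_i/√M_i.
So x_C₃H₈ in the escaping gas = (n_C₃H₈/√M_C₃H₈) / Σ(n_i/√M_i)
= (4.08/√44.10) / (4.08/√44.10 + 3.60/√34.08) = 0.6144/(0.6144 + 0.6167) = 0.499.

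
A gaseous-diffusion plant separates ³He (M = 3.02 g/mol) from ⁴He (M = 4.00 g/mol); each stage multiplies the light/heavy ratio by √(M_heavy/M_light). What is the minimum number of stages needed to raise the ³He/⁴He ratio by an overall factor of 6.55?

With α = √(4.00/3.02) per stage, ln α = ½ ln(1.32450) = 0.1405.
Need α^N ≥ 6.55 ⇒ N ≥ ln(6.55) / ln α = 1.879 / 0.1405 = 13.38.
Minimum whole number of stages: N = 14.

14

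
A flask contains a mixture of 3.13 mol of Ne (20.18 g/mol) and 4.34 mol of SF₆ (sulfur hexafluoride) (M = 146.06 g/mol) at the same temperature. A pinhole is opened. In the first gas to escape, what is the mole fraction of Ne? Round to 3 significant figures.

Effusion rate of each component ∝ n_i/√M_i (partial pressure × 1/√M).
x_Ne(eff) = (n_Ne/√M_Ne) / (n_Ne/√M_Ne + n_SF₆/√M_SF₆)
= (3.13/√20.18) / (3.13/√20.18 + 4.34/√146.06) = 0.6968/(0.6968 + 0.3591) = 0.660.

0.660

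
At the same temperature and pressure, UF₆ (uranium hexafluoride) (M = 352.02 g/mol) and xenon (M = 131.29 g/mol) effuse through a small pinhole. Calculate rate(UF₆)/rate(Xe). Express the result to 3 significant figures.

0.611

Graham's law gives rate_UF₆/rate_Xe = √(M_Xe/M_UF₆) = √(131.29/352.02) = √0.3730 = 0.611.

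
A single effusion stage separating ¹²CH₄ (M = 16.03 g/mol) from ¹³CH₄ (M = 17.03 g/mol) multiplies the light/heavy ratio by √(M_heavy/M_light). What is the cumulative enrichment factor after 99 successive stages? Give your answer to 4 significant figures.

The single-stage factor is √(M_heavy/M_light), so 99 stages give [√(17.03/16.03)]^99 = (17.03/16.03)^(99/2).
= 1.06238^(99/2) = 19.99.

19.99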